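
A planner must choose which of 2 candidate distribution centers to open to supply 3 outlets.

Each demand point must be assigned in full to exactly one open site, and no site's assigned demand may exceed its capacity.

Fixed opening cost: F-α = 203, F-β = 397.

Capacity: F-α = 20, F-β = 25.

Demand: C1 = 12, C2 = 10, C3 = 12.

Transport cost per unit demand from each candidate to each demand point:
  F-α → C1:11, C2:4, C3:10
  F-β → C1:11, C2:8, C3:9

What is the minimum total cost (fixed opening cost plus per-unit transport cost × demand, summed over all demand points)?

880

Open {F-α, F-β}; cheapest assignment that respects the capacities:
  F-α (cap 20, load 10): C2 — cost 10×4 = 40
  F-β (cap 25, load 24): C1, C3 — cost 12×11 + 12×9 = 240
  Shipping 280, fixed 600 → total 880.
  Any other capacity-feasible assignment to {F-α, F-β} ships for at least 280.
Total demand is 34 and no other set of sites has combined capacity ≥ 34, so {F-α, F-β} is the only feasible choice of open sites. Minimum: 880.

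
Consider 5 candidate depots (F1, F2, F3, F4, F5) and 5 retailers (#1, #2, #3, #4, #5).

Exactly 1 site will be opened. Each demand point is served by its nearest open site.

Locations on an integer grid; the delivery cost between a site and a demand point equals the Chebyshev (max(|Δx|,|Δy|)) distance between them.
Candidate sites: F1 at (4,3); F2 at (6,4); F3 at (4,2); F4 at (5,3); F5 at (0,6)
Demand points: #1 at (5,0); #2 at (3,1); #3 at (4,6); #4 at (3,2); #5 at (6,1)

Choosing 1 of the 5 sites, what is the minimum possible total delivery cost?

10

Open {F3}.
  #1→F3 2, #2→F3 1, #3→F3 4, #4→F3 1, #5→F3 2  ⇒ total 10.
Compare {F1}: total 11.
Compare {F4}: total 12.
No size-1 selection does better; minimum is 10.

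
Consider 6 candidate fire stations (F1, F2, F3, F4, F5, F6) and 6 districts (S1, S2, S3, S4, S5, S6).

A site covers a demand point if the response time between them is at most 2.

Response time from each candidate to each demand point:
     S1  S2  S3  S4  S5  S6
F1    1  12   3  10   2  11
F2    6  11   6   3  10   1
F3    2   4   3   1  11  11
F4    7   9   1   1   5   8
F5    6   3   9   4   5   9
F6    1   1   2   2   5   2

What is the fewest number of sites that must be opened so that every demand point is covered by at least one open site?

Coverage sets (demand points within 2 of each site):
  F1: {S1, S5}
  F2: {S6}
  F3: {S1, S4}
  F4: {S3, S4}
  F5: {}
  F6: {S1, S2, S3, S4, S6}
No single site covers all 6 demand points.
But {F1, F6} covers everything, so the minimum is 2.

2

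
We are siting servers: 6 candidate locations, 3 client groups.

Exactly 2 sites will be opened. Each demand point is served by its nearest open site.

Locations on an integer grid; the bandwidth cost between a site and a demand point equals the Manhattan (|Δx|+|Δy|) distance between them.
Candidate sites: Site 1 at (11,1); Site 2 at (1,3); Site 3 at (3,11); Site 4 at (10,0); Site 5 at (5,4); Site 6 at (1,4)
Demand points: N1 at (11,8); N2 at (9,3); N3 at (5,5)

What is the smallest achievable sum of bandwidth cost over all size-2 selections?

12

Open {Site 1, Site 5}.
  N1→Site 1 7, N2→Site 1 4, N3→Site 5 1  ⇒ total 12.
Compare {Site 4, Site 5}: total 14.
Compare {Site 1, Site 6}: total 16.
No size-2 selection does better; minimum is 12.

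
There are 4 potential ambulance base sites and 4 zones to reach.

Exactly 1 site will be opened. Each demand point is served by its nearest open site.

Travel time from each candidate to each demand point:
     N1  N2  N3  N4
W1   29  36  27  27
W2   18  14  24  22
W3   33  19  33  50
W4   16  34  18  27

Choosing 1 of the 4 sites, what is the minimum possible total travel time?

78

Open {W2}.
  N1→W2 18, N2→W2 14, N3→W2 24, N4→W2 22  ⇒ total 78.
Compare {W4}: total 95.
Compare {W1}: total 119.
No size-1 selection does better; minimum is 78.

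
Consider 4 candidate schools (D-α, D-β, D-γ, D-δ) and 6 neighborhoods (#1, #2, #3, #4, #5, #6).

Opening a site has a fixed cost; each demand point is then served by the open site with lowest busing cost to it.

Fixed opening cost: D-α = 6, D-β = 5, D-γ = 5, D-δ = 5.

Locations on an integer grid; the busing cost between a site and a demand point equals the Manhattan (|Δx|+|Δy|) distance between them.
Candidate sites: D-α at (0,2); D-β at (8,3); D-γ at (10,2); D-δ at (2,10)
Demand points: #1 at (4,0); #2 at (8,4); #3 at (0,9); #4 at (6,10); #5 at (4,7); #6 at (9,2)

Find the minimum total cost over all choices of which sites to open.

32

Open {D-β, D-δ}: assign each demand point to its cheapest open site.
  #1→D-β 7, #2→D-β 1, #3→D-δ 3, #4→D-δ 4, #5→D-δ 5, #6→D-β 2
  busing cost 22, fixed 10 → total 32.
Compare {D-γ, D-δ}: busing cost 25 + fixed 10 = 35.
Compare {D-β, D-γ, D-δ}: busing cost 21 + fixed 15 = 36.
Compare {D-α, D-β, D-δ}: busing cost 21 + fixed 16 = 37.
All other subsets cost ≥ 35. Minimum total cost: 32.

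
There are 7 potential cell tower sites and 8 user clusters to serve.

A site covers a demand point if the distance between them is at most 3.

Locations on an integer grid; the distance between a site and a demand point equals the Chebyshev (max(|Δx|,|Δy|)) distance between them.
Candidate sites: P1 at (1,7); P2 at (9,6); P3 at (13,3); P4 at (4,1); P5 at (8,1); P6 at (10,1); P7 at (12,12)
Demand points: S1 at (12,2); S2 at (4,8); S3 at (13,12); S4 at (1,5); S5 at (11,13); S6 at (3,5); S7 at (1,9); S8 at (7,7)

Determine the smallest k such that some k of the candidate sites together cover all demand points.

Coverage sets (demand points within 3 of each site):
  P1: {S2, S4, S6, S7}
  P2: {S8}
  P3: {S1}
  P4: {}
  P5: {}
  P6: {S1}
  P7: {S3, S5}
No 3 sites suffice: every size-3 union leaves at least one demand point uncovered.
But {P1, P2, P3, P7} covers everything, so the minimum is 4.

4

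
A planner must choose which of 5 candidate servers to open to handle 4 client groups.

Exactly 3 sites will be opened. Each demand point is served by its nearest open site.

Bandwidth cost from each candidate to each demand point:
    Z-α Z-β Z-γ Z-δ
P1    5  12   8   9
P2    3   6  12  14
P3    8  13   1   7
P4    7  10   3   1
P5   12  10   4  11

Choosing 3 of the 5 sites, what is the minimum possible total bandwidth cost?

Open {P2, P3, P4}.
  Z-α→P2 3, Z-β→P2 6, Z-γ→P3 1, Z-δ→P4 1  ⇒ total 11.
Compare {P1, P2, P4}: total 13.
Compare {P2, P4, P5}: total 13.
No size-3 selection does better; minimum is 11.

11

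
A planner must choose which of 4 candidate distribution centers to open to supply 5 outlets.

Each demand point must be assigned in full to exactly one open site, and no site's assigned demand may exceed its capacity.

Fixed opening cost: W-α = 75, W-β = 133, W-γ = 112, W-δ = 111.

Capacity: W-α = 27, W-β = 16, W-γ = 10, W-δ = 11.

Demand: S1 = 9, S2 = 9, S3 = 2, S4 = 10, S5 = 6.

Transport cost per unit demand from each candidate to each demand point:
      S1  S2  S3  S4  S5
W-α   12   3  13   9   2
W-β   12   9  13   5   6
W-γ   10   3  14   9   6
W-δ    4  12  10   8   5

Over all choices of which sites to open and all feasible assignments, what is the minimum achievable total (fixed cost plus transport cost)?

Open {W-α, W-δ}; cheapest assignment that respects the capacities:
  W-α (cap 27, load 25): S2, S4, S5 — cost 9×3 + 10×9 + 6×2 = 129
  W-δ (cap 11, load 11): S1, S3 — cost 9×4 + 2×10 = 56
  Shipping 185, fixed 186 → total 371.
  Any other capacity-feasible assignment to {W-α, W-δ} ships for at least 185.
Compare {W-α, W-β}: its best feasible assignment gives total 431.
Compare {W-α, W-γ}: its best feasible assignment gives total 432.
Every other set of open sites that can feasibly serve all demand totals ≥ 431 even under its best assignment. Minimum: 371.

371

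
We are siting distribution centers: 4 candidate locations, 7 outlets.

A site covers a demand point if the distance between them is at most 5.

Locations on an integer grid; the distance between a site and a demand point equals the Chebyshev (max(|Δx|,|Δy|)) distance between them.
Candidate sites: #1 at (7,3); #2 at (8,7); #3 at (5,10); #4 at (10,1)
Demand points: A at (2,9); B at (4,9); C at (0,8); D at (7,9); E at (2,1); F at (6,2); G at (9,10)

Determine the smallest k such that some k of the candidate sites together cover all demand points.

Coverage sets (demand points within 5 of each site):
  #1: {E, F}
  #2: {B, D, F, G}
  #3: {A, B, C, D, G}
  #4: {F}
No single site covers all 7 demand points.
But {#1, #3} covers everything, so the minimum is 2.

2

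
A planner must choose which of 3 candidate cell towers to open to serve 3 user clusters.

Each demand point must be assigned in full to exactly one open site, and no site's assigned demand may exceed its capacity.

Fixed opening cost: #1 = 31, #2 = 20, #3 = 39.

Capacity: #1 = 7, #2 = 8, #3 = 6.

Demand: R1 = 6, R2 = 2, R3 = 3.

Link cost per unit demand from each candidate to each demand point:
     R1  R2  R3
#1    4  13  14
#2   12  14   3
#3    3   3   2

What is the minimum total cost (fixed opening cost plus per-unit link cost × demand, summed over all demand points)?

Open {#1, #3}; cheapest assignment that respects the capacities:
  #1 (cap 7, load 6): R1 — cost 6×4 = 24
  #3 (cap 6, load 5): R2, R3 — cost 2×3 + 3×2 = 12
  Shipping 36, fixed 70 → total 106.
  Any other capacity-feasible assignment to {#1, #3} ships for at least 36.
Compare {#1, #2}: its best feasible assignment gives total 112.
Compare {#2, #3}: its best feasible assignment gives total 114.
Every other set of open sites that can feasibly serve all demand totals ≥ 112 even under its best assignment. Minimum: 106.

106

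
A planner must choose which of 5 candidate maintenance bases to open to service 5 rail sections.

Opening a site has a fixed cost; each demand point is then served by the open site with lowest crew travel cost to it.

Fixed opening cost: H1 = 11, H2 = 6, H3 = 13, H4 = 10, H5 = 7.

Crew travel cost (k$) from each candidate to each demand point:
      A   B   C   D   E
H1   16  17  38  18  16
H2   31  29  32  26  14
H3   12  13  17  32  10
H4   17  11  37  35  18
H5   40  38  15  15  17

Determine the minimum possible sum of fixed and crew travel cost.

Open {H3, H5}: assign each demand point to its cheapest open site.
  A→H3 12, B→H3 13, C→H5 15, D→H5 15, E→H3 10
  crew travel cost 65, fixed 20 → total 85.
Compare {H2, H3, H5}: crew travel cost 65 + fixed 26 = 91.
Compare {H4, H5}: crew travel cost 75 + fixed 17 = 92.
Compare {H3, H4, H5}: crew travel cost 63 + fixed 30 = 93.
All other subsets cost ≥ 91. Minimum total cost: 85.

85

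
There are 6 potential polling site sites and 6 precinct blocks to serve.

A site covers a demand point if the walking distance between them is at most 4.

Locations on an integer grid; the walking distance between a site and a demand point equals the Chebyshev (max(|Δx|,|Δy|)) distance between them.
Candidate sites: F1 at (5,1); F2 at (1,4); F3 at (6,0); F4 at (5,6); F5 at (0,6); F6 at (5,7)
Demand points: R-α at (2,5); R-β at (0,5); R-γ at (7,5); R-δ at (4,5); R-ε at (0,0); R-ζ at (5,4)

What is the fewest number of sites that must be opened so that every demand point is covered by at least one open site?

2

Coverage sets (demand points within 4 of each site):
  F1: {R-α, R-γ, R-δ, R-ζ}
  F2: {R-α, R-β, R-δ, R-ε, R-ζ}
  F3: {R-ζ}
  F4: {R-α, R-γ, R-δ, R-ζ}
  F5: {R-α, R-β, R-δ}
  F6: {R-α, R-γ, R-δ, R-ζ}
No single site covers all 6 demand points.
But {F1, F2} covers everything, so the minimum is 2.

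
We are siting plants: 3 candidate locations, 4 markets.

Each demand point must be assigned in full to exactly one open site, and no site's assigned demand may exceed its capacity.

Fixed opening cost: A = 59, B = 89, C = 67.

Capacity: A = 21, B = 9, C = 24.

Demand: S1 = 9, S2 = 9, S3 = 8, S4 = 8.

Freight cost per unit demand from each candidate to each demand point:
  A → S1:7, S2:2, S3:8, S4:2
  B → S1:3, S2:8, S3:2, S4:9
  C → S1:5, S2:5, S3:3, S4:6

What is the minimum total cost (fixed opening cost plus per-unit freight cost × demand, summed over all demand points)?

229

Open {A, C}; cheapest assignment that respects the capacities:
  A (cap 21, load 17): S2, S4 — cost 9×2 + 8×2 = 34
  C (cap 24, load 17): S1, S3 — cost 9×5 + 8×3 = 69
  Shipping 103, fixed 126 → total 229.
  Any other capacity-feasible assignment to {A, C} ships for at least 103.
Compare {A, B, C}: its best feasible assignment gives total 300.
Every other set of open sites that can feasibly serve all demand totals ≥ 300 even under its best assignment. Minimum: 229.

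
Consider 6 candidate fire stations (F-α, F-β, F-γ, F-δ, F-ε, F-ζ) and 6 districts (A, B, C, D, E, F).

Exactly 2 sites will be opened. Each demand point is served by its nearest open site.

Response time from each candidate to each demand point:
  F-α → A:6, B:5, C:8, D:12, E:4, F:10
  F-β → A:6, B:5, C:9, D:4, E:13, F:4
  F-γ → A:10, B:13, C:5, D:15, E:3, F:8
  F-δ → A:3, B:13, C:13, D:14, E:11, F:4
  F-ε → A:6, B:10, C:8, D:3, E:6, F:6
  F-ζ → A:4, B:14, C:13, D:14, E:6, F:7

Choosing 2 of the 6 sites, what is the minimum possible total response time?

Open {F-β, F-γ}.
  A→F-β 6, B→F-β 5, C→F-γ 5, D→F-β 4, E→F-γ 3, F→F-β 4  ⇒ total 27.
Compare {F-α, F-β}: total 31.
Compare {F-α, F-ε}: total 32.
No size-2 selection does better; minimum is 27.

27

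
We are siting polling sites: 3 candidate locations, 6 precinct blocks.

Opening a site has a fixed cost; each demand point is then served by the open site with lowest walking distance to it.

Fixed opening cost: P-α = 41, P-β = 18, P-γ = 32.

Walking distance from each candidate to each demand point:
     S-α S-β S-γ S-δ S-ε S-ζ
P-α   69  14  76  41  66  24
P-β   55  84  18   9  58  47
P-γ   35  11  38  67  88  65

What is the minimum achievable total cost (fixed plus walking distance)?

Open {P-β, P-γ}: assign each demand point to its cheapest open site.
  S-α→P-γ 35, S-β→P-γ 11, S-γ→P-β 18, S-δ→P-β 9, S-ε→P-β 58, S-ζ→P-β 47
  walking distance 178, fixed 50 → total 228.
Compare {P-α, P-β}: walking distance 178 + fixed 59 = 237.
Compare {P-α, P-β, P-γ}: walking distance 155 + fixed 91 = 246.
Compare {P-α, P-γ}: walking distance 215 + fixed 73 = 288.
All other subsets cost ≥ 237. Minimum total cost: 228.

228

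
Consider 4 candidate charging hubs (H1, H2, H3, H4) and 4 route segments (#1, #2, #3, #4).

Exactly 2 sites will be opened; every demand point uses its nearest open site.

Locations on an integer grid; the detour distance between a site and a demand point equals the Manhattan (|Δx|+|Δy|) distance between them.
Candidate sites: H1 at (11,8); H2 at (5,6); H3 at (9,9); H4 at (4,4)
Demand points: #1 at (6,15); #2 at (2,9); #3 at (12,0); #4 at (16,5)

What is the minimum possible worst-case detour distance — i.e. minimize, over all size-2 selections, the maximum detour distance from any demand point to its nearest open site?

9

Open {H1, H3}.
  Farthest demand point is #1 at detour distance 9 (to H3); all others are ≤ 9.
With {H1, H2} the worst case is 10.
With {H1, H4} the worst case is 12.
No size-2 selection achieves below 9.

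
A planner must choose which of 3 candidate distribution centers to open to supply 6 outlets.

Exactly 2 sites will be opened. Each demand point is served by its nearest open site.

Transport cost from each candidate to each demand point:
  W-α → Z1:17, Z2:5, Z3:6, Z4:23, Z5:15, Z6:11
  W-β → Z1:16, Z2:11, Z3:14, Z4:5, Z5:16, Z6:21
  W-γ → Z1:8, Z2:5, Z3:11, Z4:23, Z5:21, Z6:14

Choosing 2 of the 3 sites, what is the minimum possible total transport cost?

58

Open {W-α, W-β}.
  Z1→W-β 16, Z2→W-α 5, Z3→W-α 6, Z4→W-β 5, Z5→W-α 15, Z6→W-α 11  ⇒ total 58.
Compare {W-β, W-γ}: total 59.
Compare {W-α, W-γ}: total 68.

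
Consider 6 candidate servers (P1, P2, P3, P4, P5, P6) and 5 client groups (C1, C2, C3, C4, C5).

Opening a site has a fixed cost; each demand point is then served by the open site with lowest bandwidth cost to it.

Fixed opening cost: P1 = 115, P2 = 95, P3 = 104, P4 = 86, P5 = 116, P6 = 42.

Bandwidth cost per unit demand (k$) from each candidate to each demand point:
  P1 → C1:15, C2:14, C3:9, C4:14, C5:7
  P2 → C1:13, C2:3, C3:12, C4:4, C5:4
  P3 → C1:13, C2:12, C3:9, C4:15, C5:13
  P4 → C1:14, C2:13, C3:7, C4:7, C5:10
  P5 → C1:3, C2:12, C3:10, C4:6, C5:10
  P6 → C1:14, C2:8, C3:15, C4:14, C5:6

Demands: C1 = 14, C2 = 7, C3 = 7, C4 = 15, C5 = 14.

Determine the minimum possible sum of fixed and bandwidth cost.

Open {P2, P5}: assign each demand point to its cheapest open site.
  C1→P5 14×3=42, C2→P2 7×3=21, C3→P5 7×10=70, C4→P2 15×4=60, C5→P2 14×4=56
  bandwidth cost 249, fixed 211 → total 460.
Compare {P2}: bandwidth cost 403 + fixed 95 = 498.
Compare {P5, P6}: bandwidth cost 342 + fixed 158 = 500.
Compare {P2, P5, P6}: bandwidth cost 249 + fixed 253 = 502.
All other subsets cost ≥ 498. Minimum total cost: 460.

460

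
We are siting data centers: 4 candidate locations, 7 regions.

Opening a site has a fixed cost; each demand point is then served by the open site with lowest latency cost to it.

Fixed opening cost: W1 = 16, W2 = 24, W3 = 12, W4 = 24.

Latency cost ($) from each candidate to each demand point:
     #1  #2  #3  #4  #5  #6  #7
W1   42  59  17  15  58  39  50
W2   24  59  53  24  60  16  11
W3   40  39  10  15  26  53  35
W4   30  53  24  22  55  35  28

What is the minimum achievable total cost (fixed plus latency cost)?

Open {W2, W3}: assign each demand point to its cheapest open site.
  #1→W2 24, #2→W3 39, #3→W3 10, #4→W3 15, #5→W3 26, #6→W2 16, #7→W2 11
  latency cost 141, fixed 36 → total 177.
Compare {W1, W2, W3}: latency cost 141 + fixed 52 = 193.
Compare {W2, W3, W4}: latency cost 141 + fixed 60 = 201.
Compare {W1, W2, W3, W4}: latency cost 141 + fixed 76 = 217.
All other subsets cost ≥ 193. Minimum total cost: 177.

177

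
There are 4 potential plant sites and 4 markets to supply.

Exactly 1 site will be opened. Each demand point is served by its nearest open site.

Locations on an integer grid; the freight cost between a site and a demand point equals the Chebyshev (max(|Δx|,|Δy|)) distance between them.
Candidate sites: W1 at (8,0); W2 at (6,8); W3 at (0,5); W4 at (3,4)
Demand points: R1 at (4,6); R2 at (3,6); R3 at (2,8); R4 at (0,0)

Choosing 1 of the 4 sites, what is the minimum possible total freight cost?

Open {W4}.
  R1→W4 2, R2→W4 2, R3→W4 4, R4→W4 4  ⇒ total 12.
Compare {W3}: total 15.
Compare {W2}: total 17.
No size-1 selection does better; minimum is 12.

12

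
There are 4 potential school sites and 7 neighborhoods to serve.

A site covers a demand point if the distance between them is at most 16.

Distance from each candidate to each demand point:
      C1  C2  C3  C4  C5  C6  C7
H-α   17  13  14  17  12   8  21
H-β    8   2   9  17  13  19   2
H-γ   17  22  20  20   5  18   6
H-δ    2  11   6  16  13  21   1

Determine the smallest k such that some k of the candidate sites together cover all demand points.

Coverage sets (demand points within 16 of each site):
  H-α: {C2, C3, C5, C6}
  H-β: {C1, C2, C3, C5, C7}
  H-γ: {C5, C7}
  H-δ: {C1, C2, C3, C4, C5, C7}
No single site covers all 7 demand points.
But {H-α, H-δ} covers everything, so the minimum is 2.

2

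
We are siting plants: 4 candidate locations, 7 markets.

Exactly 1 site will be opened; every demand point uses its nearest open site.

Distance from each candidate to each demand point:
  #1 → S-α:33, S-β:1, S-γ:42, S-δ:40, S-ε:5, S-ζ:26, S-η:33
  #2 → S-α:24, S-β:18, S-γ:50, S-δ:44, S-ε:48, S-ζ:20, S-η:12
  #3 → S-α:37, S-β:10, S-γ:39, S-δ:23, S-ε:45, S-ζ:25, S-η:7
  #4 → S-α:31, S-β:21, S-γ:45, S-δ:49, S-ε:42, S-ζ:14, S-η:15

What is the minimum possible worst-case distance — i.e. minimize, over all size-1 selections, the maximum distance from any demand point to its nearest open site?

Open {#1}.
  Farthest demand point is S-γ at distance 42 (to #1); all others are ≤ 42.
With {#3} the worst case is 45.
With {#4} the worst case is 49.
No size-1 selection achieves below 42.

42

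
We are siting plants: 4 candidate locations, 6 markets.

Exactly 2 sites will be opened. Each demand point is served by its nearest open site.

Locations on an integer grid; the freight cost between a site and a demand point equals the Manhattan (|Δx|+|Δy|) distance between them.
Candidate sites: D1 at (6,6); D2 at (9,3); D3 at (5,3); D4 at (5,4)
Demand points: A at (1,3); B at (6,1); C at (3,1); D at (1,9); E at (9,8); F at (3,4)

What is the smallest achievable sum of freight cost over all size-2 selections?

27

Open {D1, D3}.
  A→D3 4, B→D3 3, C→D3 4, D→D1 8, E→D1 5, F→D3 3  ⇒ total 27.
Compare {D1, D4}: total 29.
Compare {D2, D3}: total 29.
No size-2 selection does better; minimum is 27.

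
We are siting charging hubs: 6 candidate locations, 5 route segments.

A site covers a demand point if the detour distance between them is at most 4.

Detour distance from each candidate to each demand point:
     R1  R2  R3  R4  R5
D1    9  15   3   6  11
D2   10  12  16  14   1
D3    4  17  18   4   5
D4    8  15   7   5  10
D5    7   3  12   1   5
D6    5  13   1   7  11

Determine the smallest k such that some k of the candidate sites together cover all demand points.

Coverage sets (demand points within 4 of each site):
  D1: {R3}
  D2: {R5}
  D3: {R1, R4}
  D4: {}
  D5: {R2, R4}
  D6: {R3}
No 3 sites suffice: every size-3 union leaves at least one demand point uncovered.
But {D1, D2, D3, D5} covers everything, so the minimum is 4.

4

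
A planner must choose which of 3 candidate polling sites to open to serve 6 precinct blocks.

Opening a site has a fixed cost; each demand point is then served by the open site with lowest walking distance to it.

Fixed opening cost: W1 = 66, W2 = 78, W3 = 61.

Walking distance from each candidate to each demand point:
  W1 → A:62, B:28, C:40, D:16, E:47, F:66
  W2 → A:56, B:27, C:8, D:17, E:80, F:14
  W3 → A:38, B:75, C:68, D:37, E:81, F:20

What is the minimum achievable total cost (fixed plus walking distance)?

Open {W2}: assign each demand point to its cheapest open site.
  A→W2 56, B→W2 27, C→W2 8, D→W2 17, E→W2 80, F→W2 14
  walking distance 202, fixed 78 → total 280.
Compare {W1, W2}: walking distance 168 + fixed 144 = 312.
Compare {W1, W3}: walking distance 189 + fixed 127 = 316.
Compare {W2, W3}: walking distance 184 + fixed 139 = 323.
All other subsets cost ≥ 312. Minimum total cost: 280.

280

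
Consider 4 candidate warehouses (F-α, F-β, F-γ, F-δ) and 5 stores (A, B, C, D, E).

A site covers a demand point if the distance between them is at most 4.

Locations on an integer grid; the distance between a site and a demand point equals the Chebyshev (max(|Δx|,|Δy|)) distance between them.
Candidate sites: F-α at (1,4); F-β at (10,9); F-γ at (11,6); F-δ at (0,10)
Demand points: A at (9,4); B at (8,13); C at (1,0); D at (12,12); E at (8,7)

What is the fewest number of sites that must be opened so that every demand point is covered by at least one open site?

3

Coverage sets (demand points within 4 of each site):
  F-α: {C}
  F-β: {B, D, E}
  F-γ: {A, E}
  F-δ: {}
No 2 sites suffice: every size-2 union leaves at least one demand point uncovered.
But {F-α, F-β, F-γ} covers everything, so the minimum is 3.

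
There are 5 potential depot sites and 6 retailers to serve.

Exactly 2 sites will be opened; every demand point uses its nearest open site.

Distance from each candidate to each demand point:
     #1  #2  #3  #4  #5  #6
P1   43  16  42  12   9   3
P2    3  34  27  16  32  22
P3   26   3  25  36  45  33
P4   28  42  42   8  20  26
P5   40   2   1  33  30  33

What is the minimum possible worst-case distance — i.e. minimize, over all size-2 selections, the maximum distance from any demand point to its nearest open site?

26

Open {P1, P3}.
  Farthest demand point is #1 at distance 26 (to P3); all others are ≤ 26.
With {P3, P4} the worst case is 26.
With {P1, P2} the worst case is 27.
No size-2 selection achieves below 26.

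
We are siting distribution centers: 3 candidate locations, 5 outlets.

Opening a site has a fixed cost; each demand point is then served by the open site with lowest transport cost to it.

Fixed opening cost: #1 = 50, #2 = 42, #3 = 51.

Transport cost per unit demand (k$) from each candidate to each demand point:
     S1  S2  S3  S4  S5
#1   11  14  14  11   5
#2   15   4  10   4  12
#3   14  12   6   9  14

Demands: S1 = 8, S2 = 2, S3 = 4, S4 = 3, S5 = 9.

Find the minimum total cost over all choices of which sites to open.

285

Open {#1, #2}: assign each demand point to its cheapest open site.
  S1→#1 8×11=88, S2→#2 2×4=8, S3→#2 4×10=40, S4→#2 3×4=12, S5→#1 9×5=45
  transport cost 193, fixed 92 → total 285.
Compare {#1}: transport cost 250 + fixed 50 = 300.
Compare {#1, #3}: transport cost 208 + fixed 101 = 309.
Compare {#1, #2, #3}: transport cost 177 + fixed 143 = 320.
All other subsets cost ≥ 300. Minimum total cost: 285.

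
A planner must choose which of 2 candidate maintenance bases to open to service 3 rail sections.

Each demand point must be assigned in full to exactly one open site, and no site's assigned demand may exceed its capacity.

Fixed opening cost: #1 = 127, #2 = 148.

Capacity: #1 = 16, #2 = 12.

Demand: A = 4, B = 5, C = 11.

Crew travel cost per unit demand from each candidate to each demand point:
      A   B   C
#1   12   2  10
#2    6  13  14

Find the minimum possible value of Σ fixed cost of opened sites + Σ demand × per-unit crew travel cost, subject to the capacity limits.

Open {#1, #2}; cheapest assignment that respects the capacities:
  #1 (cap 16, load 16): B, C — cost 5×2 + 11×10 = 120
  #2 (cap 12, load 4): A — cost 4×6 = 24
  Shipping 144, fixed 275 → total 419.
  Any other capacity-feasible assignment to {#1, #2} ships for at least 144.
Total demand is 20 and no other set of sites has combined capacity ≥ 20, so {#1, #2} is the only feasible choice of open sites. Minimum: 419.

419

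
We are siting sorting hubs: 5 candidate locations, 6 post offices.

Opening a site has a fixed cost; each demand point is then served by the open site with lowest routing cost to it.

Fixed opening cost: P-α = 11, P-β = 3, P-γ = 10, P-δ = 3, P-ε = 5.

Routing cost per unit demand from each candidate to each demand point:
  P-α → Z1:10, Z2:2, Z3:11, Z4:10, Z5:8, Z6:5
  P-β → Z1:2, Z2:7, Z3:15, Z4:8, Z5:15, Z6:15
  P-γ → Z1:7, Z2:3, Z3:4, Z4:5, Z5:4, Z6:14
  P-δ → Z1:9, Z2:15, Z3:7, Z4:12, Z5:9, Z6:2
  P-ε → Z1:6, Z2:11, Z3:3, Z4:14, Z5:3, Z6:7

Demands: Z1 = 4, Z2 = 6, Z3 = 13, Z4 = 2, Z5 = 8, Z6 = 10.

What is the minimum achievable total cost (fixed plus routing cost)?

140

Open {P-β, P-γ, P-δ, P-ε}: assign each demand point to its cheapest open site.
  Z1→P-β 4×2=8, Z2→P-γ 6×3=18, Z3→P-ε 13×3=39, Z4→P-γ 2×5=10, Z5→P-ε 8×3=24, Z6→P-δ 10×2=20
  routing cost 119, fixed 21 → total 140.
Compare {P-α, P-β, P-δ, P-ε}: routing cost 119 + fixed 22 = 141.
Compare {P-α, P-β, P-γ, P-δ, P-ε}: routing cost 113 + fixed 32 = 145.
Compare {P-γ, P-δ, P-ε}: routing cost 135 + fixed 18 = 153.
All other subsets cost ≥ 141. Minimum total cost: 140.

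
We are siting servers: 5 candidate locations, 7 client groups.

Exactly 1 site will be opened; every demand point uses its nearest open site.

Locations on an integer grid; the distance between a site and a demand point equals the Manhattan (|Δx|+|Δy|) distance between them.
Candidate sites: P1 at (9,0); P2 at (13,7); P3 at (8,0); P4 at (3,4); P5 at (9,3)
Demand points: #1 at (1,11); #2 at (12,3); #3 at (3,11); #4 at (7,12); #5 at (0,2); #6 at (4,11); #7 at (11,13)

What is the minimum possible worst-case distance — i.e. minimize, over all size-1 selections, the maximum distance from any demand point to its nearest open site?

16

Open {P5}.
  Farthest demand point is #1 at distance 16 (to P5); all others are ≤ 16.
With {P4} the worst case is 17.
With {P2} the worst case is 18.
No size-1 selection achieves below 16.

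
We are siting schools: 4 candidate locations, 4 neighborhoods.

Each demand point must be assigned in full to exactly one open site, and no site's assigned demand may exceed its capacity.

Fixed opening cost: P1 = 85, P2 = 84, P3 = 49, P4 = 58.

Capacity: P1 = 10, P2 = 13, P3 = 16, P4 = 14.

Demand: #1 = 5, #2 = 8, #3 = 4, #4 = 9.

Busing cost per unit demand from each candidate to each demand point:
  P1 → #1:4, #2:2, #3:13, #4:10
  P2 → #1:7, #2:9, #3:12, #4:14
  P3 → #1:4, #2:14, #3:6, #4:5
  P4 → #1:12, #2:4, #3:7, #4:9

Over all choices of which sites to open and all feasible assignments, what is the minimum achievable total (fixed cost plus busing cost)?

232

Open {P3, P4}; cheapest assignment that respects the capacities:
  P3 (cap 16, load 14): #1, #4 — cost 5×4 + 9×5 = 65
  P4 (cap 14, load 12): #2, #3 — cost 8×4 + 4×7 = 60
  Shipping 125, fixed 107 → total 232.
  Any other capacity-feasible assignment to {P3, P4} ships for at least 125.
Compare {P1, P3, P4}: its best feasible assignment gives total 301.
Compare {P2, P3}: its best feasible assignment gives total 309.
Every other set of open sites that can feasibly serve all demand totals ≥ 301 even under its best assignment. Minimum: 232.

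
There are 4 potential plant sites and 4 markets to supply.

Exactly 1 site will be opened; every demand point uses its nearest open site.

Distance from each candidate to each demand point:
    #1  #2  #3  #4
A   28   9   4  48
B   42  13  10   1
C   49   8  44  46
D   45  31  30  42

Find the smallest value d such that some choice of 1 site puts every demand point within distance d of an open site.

Open {B}.
  Farthest demand point is #1 at distance 42 (to B); all others are ≤ 42.
With {D} the worst case is 45.
With {A} the worst case is 48.
No size-1 selection achieves below 42.

42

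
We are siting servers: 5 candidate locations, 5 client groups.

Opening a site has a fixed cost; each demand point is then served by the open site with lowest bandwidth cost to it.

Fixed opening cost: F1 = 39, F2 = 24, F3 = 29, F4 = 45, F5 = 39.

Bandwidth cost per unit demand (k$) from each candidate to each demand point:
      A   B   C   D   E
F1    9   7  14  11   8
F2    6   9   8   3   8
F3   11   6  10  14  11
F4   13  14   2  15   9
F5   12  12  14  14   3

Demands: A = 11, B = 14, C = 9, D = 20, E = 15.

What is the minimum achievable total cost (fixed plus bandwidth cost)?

410

Open {F2, F3, F4, F5}: assign each demand point to its cheapest open site.
  A→F2 11×6=66, B→F3 14×6=84, C→F4 9×2=18, D→F2 20×3=60, E→F5 15×3=45
  bandwidth cost 273, fixed 137 → total 410.
Compare {F2, F3, F5}: bandwidth cost 327 + fixed 92 = 419.
Compare {F2, F4, F5}: bandwidth cost 315 + fixed 108 = 423.
Compare {F2, F5}: bandwidth cost 369 + fixed 63 = 432.
All other subsets cost ≥ 419. Minimum total cost: 410.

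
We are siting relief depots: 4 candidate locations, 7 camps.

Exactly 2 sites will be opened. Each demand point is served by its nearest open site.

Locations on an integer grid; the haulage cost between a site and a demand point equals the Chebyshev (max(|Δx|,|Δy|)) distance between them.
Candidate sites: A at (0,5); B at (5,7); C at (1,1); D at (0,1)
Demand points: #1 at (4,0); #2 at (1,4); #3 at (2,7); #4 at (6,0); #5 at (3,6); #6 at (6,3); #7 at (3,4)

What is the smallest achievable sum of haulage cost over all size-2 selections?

22

Open {A, C}.
  #1→C 3, #2→A 1, #3→A 2, #4→C 5, #5→A 3, #6→C 5, #7→A 3  ⇒ total 22.
Compare {A, B}: total 23.
Compare {B, C}: total 23.
No size-2 selection does better; minimum is 22.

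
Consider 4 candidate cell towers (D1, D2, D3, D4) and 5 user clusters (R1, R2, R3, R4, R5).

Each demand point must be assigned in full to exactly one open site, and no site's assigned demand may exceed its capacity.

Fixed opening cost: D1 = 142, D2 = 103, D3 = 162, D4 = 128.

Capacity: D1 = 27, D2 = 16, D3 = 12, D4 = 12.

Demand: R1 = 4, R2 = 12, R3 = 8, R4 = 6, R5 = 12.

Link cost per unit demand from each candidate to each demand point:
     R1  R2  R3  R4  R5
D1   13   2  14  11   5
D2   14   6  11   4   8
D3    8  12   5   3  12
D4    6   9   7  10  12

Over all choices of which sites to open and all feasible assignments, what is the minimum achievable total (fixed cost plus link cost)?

Open {D1, D2, D4}; cheapest assignment that respects the capacities:
  D1 (cap 27, load 24): R2, R5 — cost 12×2 + 12×5 = 84
  D2 (cap 16, load 6): R4 — cost 6×4 = 24
  D4 (cap 12, load 12): R1, R3 — cost 4×6 + 8×7 = 80
  Shipping 188, fixed 373 → total 561.
  Any other capacity-feasible assignment to {D1, D2, D4} ships for at least 188.
Compare {D1, D2, D3}: its best feasible assignment gives total 587.
Compare {D1, D2}: its best feasible assignment gives total 599.
Every other set of open sites that can feasibly serve all demand totals ≥ 587 even under its best assignment. Minimum: 561.

561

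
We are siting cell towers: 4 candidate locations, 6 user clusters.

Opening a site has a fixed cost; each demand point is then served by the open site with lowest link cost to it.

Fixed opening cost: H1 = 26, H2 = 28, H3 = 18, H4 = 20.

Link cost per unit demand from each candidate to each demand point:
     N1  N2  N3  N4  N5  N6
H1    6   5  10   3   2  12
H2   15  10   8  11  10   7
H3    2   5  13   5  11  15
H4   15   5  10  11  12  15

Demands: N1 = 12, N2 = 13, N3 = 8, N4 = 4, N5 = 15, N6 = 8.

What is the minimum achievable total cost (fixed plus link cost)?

Open {H1, H2, H3}: assign each demand point to its cheapest open site.
  N1→H3 12×2=24, N2→H1 13×5=65, N3→H2 8×8=64, N4→H1 4×3=12, N5→H1 15×2=30, N6→H2 8×7=56
  link cost 251, fixed 72 → total 323.
Compare {H1, H2, H3, H4}: link cost 251 + fixed 92 = 343.
Compare {H1, H3}: link cost 307 + fixed 44 = 351.
Compare {H1, H2}: link cost 299 + fixed 54 = 353.
All other subsets cost ≥ 343. Minimum total cost: 323.

323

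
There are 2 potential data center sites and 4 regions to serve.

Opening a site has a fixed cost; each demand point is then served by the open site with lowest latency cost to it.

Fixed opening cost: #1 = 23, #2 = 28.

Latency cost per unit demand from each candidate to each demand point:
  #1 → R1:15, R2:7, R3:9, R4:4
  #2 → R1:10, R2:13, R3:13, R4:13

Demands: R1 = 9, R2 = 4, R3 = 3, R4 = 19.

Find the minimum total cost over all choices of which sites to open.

272

Open {#1, #2}: assign each demand point to its cheapest open site.
  R1→#2 9×10=90, R2→#1 4×7=28, R3→#1 3×9=27, R4→#1 19×4=76
  latency cost 221, fixed 51 → total 272.
Compare {#1}: latency cost 266 + fixed 23 = 289.
Compare {#2}: latency cost 428 + fixed 28 = 456.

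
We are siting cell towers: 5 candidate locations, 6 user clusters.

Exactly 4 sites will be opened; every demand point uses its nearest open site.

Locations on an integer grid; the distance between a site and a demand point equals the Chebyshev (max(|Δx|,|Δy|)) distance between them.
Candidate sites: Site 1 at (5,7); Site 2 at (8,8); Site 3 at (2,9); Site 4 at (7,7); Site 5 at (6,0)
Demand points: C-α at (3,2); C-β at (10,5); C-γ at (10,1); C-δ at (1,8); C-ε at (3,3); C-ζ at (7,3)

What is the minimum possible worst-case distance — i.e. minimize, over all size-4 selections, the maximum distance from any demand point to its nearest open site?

4

Open {Site 1, Site 2, Site 3, Site 5}.
  Farthest demand point is C-γ at distance 4 (to Site 5); all others are ≤ 4.
With {Site 1, Site 2, Site 4, Site 5} the worst case is 4.
With {Site 1, Site 3, Site 4, Site 5} the worst case is 4.
No size-4 selection achieves below 4.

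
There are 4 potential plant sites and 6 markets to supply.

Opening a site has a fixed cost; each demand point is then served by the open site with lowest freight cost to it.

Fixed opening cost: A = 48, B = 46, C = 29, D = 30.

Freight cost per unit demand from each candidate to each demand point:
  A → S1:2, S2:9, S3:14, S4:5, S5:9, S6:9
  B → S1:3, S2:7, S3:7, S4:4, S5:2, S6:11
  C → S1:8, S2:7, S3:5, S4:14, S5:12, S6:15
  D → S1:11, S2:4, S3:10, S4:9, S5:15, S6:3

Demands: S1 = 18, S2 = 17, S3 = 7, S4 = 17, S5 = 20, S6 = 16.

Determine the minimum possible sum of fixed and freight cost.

Open {B, D}: assign each demand point to its cheapest open site.
  S1→B 18×3=54, S2→D 17×4=68, S3→B 7×7=49, S4→B 17×4=68, S5→B 20×2=40, S6→D 16×3=48
  freight cost 327, fixed 76 → total 403.
Compare {B, C, D}: freight cost 313 + fixed 105 = 418.
Compare {A, B, D}: freight cost 309 + fixed 124 = 433.
Compare {A, B, C, D}: freight cost 295 + fixed 153 = 448.
All other subsets cost ≥ 418. Minimum total cost: 403.

403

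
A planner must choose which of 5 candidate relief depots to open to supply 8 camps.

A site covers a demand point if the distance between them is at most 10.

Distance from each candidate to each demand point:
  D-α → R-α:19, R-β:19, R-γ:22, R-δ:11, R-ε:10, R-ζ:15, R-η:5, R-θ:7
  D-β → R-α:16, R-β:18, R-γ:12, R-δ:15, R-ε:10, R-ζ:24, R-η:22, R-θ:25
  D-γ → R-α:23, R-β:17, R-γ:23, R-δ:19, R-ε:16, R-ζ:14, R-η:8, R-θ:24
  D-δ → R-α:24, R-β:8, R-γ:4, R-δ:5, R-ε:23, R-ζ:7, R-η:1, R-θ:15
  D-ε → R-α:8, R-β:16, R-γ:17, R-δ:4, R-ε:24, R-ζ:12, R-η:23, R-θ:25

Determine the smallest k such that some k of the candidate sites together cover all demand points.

3

Coverage sets (demand points within 10 of each site):
  D-α: {R-ε, R-η, R-θ}
  D-β: {R-ε}
  D-γ: {R-η}
  D-δ: {R-β, R-γ, R-δ, R-ζ, R-η}
  D-ε: {R-α, R-δ}
No 2 sites suffice: every size-2 union leaves at least one demand point uncovered.
But {D-α, D-δ, D-ε} covers everything, so the minimum is 3.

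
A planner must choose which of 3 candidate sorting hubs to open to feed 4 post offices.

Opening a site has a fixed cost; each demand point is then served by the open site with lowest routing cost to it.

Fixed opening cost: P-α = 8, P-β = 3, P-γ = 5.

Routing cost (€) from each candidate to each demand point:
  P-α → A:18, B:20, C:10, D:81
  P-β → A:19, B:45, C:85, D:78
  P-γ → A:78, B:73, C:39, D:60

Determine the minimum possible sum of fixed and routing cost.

Open {P-α, P-γ}: assign each demand point to its cheapest open site.
  A→P-α 18, B→P-α 20, C→P-α 10, D→P-γ 60
  routing cost 108, fixed 13 → total 121.
Compare {P-α, P-β, P-γ}: routing cost 108 + fixed 16 = 124.
Compare {P-α}: routing cost 129 + fixed 8 = 137.
Compare {P-α, P-β}: routing cost 126 + fixed 11 = 137.
All other subsets cost ≥ 124. Minimum total cost: 121.

121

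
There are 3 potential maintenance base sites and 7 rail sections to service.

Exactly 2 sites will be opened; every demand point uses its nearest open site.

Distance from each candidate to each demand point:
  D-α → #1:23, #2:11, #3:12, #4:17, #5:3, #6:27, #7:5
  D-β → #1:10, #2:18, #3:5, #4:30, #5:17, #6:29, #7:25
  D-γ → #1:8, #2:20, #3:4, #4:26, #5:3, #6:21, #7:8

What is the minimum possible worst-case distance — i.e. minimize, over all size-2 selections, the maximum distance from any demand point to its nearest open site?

Open {D-α, D-γ}.
  Farthest demand point is #6 at distance 21 (to D-γ); all others are ≤ 21.
With {D-β, D-γ} the worst case is 26.
With {D-α, D-β} the worst case is 27.
No size-2 selection achieves below 21.

21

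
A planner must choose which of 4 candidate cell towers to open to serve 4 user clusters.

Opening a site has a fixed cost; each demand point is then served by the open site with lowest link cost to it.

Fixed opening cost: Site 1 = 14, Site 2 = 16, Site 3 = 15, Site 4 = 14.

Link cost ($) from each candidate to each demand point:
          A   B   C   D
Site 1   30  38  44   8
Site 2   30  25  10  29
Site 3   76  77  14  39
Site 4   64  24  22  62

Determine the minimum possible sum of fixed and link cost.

Open {Site 1, Site 2}: assign each demand point to its cheapest open site.
  A→Site 1 30, B→Site 2 25, C→Site 2 10, D→Site 1 8
  link cost 73, fixed 30 → total 103.
Compare {Site 2}: link cost 94 + fixed 16 = 110.
Compare {Site 1, Site 4}: link cost 84 + fixed 28 = 112.
Compare {Site 1, Site 2, Site 4}: link cost 72 + fixed 44 = 116.
All other subsets cost ≥ 110. Minimum total cost: 103.

103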